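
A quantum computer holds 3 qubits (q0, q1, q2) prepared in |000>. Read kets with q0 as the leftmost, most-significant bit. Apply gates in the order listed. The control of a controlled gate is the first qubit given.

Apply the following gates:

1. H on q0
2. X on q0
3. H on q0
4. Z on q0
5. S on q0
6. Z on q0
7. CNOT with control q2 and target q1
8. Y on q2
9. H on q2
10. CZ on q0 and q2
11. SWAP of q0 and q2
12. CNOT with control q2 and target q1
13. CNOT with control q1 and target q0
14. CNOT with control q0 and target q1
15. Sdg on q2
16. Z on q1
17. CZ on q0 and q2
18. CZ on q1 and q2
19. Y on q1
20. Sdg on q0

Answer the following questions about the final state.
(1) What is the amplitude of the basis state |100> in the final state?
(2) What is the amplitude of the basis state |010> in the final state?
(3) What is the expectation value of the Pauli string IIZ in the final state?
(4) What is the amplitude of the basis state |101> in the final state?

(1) |100> carries amplitude -sqrt(2)*I/2 in the final state. Key observation: the block from step 1 through step 4 cancels to the identity and can be dropped.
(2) The amplitude on |010> is -sqrt(2)/2.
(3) The expectation value of IIZ is 1.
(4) |101> carries amplitude 0 in the final state.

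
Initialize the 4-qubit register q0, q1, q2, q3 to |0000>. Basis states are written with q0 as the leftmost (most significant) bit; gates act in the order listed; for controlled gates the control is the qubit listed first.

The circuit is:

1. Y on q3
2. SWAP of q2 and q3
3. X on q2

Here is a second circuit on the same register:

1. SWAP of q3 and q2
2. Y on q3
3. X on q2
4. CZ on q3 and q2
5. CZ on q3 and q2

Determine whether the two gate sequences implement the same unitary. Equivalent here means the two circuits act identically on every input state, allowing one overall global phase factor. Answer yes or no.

No, they are not equivalent — no single phase factor reconciles the two unitaries.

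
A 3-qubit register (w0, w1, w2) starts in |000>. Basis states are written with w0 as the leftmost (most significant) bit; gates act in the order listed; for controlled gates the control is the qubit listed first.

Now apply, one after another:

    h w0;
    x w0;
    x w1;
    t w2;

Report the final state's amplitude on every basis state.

After the circuit, the state carries amplitude sqrt(2)/2 on |010>, sqrt(2)/2 on |110>, and 0 on every other basis state.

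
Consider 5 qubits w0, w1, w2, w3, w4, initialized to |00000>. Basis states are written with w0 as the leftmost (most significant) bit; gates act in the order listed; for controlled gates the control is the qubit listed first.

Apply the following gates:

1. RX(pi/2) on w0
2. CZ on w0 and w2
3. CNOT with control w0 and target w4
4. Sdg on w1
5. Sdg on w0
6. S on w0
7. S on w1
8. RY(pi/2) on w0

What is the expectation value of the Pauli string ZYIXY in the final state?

The expectation value of ZYIXY is 0. Key observation: the block from step 4 through step 7 cancels to the identity and can be dropped.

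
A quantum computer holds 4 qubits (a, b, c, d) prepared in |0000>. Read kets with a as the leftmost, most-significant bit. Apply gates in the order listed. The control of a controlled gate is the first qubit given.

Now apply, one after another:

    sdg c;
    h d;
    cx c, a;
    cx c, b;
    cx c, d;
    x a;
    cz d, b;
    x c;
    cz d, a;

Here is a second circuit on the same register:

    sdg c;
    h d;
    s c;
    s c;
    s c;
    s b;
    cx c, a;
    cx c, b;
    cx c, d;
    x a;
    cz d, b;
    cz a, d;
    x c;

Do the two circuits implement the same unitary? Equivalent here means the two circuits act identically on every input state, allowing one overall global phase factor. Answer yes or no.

No: there is an input state on which the two circuits produce genuinely different outputs (not merely differing by a phase).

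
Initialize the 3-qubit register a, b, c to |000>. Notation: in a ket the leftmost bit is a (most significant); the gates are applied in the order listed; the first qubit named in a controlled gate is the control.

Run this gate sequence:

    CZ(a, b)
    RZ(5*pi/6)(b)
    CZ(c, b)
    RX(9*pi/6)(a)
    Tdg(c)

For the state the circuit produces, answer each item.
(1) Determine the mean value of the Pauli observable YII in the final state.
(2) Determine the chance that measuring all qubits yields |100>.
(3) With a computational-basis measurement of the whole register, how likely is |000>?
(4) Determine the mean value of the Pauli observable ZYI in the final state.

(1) In the final state, YII has expectation 1.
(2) Outcome |100> occurs with probability 1/2.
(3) Outcome |000> occurs with probability 1/2.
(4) The expectation value of ZYI is 0.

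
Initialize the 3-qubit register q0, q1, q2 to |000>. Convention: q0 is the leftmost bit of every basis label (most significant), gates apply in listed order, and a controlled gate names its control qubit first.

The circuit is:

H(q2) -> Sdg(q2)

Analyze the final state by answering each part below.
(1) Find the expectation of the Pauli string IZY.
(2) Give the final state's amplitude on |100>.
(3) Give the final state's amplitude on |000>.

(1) In the final state, IZY has expectation -1.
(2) The amplitude on |100> is 0.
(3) |000> carries amplitude sqrt(2)/2 in the final state.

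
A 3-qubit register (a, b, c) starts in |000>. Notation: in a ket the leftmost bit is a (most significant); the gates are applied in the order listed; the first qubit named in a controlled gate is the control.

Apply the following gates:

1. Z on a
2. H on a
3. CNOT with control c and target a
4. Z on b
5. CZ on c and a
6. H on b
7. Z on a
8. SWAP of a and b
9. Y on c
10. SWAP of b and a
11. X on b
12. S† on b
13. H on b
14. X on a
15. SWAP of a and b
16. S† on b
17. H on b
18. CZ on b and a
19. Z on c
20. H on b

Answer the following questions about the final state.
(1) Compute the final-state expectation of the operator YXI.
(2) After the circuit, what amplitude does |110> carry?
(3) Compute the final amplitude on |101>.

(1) In the final state, YXI has expectation 1.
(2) |110> carries amplitude 0 in the final state.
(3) |101> carries amplitude sqrt(2)*(-1 - I)/4 in the final state.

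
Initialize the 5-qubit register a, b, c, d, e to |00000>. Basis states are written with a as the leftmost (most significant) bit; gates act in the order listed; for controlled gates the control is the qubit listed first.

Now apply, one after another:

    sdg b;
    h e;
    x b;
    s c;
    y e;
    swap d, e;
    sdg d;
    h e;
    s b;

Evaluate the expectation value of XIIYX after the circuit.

The observable XIIYX averages to 0.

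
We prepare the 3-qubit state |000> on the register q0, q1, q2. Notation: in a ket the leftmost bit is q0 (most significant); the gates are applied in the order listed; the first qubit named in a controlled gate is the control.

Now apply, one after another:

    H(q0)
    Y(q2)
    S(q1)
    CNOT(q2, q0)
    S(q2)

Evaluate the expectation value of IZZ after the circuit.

In the final state, IZZ has expectation -1.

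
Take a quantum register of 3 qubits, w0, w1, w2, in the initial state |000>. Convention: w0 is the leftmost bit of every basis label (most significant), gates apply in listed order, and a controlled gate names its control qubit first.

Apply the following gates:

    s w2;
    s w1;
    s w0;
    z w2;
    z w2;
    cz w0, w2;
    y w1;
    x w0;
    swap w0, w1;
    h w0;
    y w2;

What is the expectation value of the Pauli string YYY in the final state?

The observable YYY averages to 0.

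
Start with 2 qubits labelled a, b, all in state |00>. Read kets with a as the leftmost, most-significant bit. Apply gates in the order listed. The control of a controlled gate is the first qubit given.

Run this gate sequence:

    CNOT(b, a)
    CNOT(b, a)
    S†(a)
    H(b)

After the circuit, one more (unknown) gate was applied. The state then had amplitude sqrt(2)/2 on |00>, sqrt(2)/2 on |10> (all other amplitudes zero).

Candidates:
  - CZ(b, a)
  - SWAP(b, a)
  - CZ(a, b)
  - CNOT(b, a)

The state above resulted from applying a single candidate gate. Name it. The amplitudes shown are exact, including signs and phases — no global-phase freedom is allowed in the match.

The unique candidate consistent with the amplitudes is SWAP(b, a). Key observation: steps 1-2 multiply out to the identity, so the circuit reduces to the remaining gates.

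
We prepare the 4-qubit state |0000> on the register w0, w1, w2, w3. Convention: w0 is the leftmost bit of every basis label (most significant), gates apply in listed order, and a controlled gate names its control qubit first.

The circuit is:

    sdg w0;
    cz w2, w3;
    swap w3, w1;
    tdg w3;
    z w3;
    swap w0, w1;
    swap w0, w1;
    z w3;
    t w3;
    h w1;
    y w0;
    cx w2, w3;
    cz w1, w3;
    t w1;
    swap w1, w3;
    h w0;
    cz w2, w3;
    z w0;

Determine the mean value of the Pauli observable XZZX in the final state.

In the final state, XZZX has expectation sqrt(2)/2. Key observation: steps 4-9 multiply out to the identity, so the circuit reduces to the remaining gates.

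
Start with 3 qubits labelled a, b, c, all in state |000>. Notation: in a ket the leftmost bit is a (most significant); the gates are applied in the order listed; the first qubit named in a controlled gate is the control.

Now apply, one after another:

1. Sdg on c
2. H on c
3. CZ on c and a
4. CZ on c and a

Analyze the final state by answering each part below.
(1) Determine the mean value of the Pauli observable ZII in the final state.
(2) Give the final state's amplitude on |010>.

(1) In the final state, ZII has expectation 1. Key observation: the block from step 3 through step 4 cancels to the identity and can be dropped.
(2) The final state's coefficient on |010> equals 0.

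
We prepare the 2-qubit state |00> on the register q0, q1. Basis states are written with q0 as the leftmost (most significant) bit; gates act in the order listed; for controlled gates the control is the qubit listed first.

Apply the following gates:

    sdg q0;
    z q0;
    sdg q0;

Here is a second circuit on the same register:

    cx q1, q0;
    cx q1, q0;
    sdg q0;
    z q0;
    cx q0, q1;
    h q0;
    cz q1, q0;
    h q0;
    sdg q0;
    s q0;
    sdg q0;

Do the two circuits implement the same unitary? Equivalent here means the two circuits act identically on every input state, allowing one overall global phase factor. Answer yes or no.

No, they are not equivalent — no single phase factor reconciles the two unitaries.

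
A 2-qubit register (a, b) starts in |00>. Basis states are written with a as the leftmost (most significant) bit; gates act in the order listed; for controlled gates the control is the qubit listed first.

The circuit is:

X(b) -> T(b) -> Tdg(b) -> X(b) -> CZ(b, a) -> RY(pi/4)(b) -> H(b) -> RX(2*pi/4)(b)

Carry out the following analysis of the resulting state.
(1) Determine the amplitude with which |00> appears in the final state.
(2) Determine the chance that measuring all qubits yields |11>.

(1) |00> carries amplitude sqrt(2 - sqrt(2))/4 + sqrt(sqrt(2) + 2)/4 - I*sqrt(sqrt(2) + 2)/4 + I*sqrt(2 - sqrt(2))/4 in the final state.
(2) The probability of measuring |11> is 0.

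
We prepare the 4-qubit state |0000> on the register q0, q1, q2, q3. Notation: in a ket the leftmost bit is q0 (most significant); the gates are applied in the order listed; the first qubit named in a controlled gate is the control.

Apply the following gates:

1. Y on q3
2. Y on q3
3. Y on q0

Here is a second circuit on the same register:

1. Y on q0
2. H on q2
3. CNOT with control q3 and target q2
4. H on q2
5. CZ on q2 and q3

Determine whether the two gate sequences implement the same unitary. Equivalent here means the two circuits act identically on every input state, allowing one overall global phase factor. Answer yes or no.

Yes — the two circuits implement the same unitary up to a global phase.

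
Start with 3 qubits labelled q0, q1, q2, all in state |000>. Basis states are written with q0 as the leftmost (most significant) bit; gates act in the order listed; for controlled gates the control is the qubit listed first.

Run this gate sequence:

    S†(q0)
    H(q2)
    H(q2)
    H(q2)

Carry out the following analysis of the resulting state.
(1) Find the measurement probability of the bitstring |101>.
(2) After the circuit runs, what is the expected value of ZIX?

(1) A full measurement returns |101> with probability 0. Key observation: steps 3-4 multiply out to the identity, so the circuit reduces to the remaining gates.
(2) The observable ZIX averages to 1.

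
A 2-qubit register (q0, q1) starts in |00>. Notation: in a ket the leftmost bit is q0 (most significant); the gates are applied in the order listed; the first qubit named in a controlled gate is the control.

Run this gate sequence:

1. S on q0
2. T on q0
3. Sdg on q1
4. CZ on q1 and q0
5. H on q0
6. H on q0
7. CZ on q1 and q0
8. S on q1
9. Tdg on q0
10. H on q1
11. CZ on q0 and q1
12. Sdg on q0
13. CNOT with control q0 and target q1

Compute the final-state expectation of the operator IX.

The observable IX averages to 1. Key observation: steps 2-9 multiply out to the identity, so the circuit reduces to the remaining gates.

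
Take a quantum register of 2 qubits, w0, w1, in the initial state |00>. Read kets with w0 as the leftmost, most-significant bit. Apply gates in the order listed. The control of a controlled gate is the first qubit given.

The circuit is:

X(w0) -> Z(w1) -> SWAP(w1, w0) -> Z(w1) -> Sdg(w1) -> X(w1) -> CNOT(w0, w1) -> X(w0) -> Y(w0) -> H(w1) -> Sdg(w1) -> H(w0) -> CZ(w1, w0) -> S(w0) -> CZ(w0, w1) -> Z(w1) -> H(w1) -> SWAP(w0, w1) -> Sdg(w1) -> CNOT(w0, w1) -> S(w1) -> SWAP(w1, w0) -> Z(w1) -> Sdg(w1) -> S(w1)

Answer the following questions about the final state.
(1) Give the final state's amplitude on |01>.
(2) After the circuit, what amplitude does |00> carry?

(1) |01> carries amplitude sqrt(2)*(-1 + I)/4 in the final state.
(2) |00> carries amplitude sqrt(2)*(1 + I)/4 in the final state.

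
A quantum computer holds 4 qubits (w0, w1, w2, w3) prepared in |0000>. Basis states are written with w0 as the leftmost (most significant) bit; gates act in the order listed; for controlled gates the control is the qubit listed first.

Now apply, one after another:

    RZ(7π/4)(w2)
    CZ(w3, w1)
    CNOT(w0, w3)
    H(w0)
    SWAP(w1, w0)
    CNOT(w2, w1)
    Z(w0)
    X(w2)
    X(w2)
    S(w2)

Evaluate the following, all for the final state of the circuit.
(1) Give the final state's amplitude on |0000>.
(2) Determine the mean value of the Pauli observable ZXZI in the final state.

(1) The final state's coefficient on |0000> equals -sqrt(2)*exp(I*pi/8)/2. Key observation: gates 8-9 undo each other exactly, leaving only the rest of the circuit to track.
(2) The observable ZXZI averages to 1.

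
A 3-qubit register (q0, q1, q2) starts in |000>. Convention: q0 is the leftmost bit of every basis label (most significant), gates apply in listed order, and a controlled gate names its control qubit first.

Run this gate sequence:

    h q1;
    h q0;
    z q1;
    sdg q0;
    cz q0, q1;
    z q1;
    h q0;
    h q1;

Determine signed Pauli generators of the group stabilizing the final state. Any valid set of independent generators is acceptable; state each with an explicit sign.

The final state is stabilized by the group generated by +XZI, -ZYI, +IIZ; other independent generating sets are equally valid.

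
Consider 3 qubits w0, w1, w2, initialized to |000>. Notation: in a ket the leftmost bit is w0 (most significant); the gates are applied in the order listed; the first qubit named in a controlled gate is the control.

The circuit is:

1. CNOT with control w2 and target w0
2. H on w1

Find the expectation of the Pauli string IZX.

In the final state, IZX has expectation 0.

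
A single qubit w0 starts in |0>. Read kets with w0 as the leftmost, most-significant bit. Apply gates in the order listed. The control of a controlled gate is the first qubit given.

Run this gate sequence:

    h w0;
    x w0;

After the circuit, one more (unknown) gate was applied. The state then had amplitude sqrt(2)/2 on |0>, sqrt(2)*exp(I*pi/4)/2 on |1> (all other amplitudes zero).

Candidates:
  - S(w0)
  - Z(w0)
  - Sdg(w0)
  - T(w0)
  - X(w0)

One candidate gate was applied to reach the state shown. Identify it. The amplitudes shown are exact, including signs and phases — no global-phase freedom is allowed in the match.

The unique candidate consistent with the amplitudes is T(w0).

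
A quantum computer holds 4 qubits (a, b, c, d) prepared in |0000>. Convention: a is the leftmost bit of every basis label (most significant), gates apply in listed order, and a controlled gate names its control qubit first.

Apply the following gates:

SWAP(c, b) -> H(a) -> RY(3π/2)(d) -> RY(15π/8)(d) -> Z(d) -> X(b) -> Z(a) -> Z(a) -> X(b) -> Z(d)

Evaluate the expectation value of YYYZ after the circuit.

The observable YYYZ averages to 0.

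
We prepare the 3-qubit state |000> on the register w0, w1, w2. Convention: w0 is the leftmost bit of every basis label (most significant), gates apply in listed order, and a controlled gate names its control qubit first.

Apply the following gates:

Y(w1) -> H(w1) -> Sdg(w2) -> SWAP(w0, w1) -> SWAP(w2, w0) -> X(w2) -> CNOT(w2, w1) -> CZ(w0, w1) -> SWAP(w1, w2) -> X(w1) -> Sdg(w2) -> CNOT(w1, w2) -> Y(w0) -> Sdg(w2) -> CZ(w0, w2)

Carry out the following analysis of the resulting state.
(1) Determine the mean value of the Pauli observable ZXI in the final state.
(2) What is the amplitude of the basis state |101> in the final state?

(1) The observable ZXI averages to 0.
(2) The amplitude on |101> is -sqrt(2)/2.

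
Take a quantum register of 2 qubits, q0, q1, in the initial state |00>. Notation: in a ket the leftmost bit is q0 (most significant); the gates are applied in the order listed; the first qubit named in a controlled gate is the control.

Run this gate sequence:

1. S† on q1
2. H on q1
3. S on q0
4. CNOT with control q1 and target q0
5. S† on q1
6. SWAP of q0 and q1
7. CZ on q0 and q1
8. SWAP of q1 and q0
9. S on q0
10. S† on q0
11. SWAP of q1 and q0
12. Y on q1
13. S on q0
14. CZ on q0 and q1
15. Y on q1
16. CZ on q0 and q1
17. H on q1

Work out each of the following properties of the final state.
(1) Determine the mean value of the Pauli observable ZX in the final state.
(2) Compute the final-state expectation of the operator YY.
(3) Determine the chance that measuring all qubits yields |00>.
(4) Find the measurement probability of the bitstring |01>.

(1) The observable ZX averages to 1. Key observation: gates 8-11 undo each other exactly, leaving only the rest of the circuit to track.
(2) In the final state, YY has expectation 1.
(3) The probability of measuring |00> is 1/4.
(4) Outcome |01> occurs with probability 1/4.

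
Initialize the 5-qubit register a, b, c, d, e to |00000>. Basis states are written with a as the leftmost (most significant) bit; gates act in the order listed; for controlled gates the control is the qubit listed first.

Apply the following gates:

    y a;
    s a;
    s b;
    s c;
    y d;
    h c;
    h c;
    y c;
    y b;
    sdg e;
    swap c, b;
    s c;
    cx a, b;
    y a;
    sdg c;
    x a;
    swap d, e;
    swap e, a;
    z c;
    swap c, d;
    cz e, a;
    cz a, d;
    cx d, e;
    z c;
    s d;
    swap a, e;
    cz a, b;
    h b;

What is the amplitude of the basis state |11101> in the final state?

The amplitude on |11101> is 0. Key observation: the block from step 6 through step 7 cancels to the identity and can be dropped.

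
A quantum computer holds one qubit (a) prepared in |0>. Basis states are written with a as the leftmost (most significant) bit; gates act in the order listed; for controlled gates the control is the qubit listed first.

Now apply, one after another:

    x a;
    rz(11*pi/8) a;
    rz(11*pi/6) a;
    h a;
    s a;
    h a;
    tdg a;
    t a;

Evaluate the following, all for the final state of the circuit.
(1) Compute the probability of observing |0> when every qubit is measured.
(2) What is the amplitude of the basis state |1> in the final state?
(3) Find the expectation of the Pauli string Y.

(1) A full measurement returns |0> with probability 1/2.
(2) |1> carries amplitude (1 - I)*exp(5*I*pi/48)/2 in the final state.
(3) The expectation value of Y is 1.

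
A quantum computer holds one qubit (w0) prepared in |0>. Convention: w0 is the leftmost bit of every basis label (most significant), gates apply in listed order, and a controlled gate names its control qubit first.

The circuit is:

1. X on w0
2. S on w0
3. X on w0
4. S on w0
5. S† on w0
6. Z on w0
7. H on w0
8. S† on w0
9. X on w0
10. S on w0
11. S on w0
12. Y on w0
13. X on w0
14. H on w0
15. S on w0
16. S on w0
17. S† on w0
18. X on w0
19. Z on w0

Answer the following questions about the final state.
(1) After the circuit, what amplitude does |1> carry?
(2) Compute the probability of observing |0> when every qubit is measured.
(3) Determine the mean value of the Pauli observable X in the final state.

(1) The amplitude on |1> is 1/2 - I/2.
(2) Outcome |0> occurs with probability 1/2.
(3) In the final state, X has expectation -1.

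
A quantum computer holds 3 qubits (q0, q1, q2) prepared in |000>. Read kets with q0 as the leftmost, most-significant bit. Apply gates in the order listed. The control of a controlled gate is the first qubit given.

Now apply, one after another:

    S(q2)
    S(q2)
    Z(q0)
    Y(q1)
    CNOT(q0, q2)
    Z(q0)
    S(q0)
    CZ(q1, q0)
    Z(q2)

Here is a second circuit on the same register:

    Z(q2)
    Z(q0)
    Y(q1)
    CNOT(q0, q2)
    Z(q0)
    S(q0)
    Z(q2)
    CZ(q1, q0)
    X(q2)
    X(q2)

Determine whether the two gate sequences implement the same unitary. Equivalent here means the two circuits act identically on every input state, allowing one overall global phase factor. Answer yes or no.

Yes: on every input state the two circuits agree up to one overall phase factor.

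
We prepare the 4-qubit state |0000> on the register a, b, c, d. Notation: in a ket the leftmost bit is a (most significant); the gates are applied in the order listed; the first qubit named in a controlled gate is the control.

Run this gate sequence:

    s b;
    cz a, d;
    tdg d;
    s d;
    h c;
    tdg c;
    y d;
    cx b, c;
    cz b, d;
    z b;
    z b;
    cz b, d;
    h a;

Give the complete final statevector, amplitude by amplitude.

The final amplitudes are I/2 on |0001>, exp(I*pi/4)/2 on |0011>, I/2 on |1001>, exp(I*pi/4)/2 on |1011>, and 0 on every other basis state.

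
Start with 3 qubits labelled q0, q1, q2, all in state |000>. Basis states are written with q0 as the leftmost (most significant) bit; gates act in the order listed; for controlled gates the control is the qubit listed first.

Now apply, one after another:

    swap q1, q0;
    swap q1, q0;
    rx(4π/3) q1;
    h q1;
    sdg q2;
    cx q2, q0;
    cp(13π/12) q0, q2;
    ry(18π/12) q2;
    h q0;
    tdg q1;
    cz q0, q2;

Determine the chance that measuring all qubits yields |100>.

The probability of measuring |100> is 1/8.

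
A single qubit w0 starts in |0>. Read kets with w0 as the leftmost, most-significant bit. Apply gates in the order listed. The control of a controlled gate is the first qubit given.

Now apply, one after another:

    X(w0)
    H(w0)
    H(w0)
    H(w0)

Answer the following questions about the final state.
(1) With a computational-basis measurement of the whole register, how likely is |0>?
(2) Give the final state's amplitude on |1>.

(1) The probability of measuring |0> is 1/2. Key observation: steps 2-3 multiply out to the identity, so the circuit reduces to the remaining gates.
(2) |1> carries amplitude -sqrt(2)/2 in the final state.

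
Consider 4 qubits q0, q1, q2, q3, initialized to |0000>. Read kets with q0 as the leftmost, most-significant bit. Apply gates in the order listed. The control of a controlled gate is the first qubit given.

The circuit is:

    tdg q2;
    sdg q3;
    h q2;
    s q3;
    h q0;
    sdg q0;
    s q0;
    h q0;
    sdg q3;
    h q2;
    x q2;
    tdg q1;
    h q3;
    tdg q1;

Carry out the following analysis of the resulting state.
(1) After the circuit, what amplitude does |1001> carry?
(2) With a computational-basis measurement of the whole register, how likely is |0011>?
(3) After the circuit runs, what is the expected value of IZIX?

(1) |1001> carries amplitude 0 in the final state. Key observation: steps 3-10 multiply out to the identity, so the circuit reduces to the remaining gates.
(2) Outcome |0011> occurs with probability 1/2.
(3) The expectation value of IZIX is 1.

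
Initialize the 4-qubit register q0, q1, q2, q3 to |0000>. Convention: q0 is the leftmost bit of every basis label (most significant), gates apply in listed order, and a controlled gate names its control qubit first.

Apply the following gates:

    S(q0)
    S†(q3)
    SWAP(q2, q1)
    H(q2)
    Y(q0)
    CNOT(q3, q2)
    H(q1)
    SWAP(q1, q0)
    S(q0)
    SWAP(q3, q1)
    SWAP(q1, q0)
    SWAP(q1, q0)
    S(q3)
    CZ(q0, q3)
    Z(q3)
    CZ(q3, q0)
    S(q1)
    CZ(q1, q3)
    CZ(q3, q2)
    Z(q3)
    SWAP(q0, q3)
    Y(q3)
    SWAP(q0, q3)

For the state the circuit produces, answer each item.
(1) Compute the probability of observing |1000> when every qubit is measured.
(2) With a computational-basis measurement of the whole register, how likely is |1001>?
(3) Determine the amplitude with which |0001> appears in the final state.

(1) Outcome |1000> occurs with probability 0. Key observation: gates 11-12 undo each other exactly, leaving only the rest of the circuit to track.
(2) Outcome |1001> occurs with probability 1/4.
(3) The final state's coefficient on |0001> equals -1/2.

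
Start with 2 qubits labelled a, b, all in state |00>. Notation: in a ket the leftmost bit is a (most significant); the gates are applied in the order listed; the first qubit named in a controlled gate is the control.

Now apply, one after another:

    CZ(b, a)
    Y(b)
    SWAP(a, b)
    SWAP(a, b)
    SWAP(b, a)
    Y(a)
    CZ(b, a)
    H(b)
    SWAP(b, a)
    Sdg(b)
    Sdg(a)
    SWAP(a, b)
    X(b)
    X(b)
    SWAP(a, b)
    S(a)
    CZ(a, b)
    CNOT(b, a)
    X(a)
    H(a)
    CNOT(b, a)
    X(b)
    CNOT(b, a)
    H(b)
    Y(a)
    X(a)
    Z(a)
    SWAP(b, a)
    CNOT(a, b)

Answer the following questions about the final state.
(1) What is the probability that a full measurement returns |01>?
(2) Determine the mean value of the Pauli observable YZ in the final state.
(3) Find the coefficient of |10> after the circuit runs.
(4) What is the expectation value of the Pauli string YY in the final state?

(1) Outcome |01> occurs with probability 1/2. Key observation: gates 11-16 undo each other exactly, leaving only the rest of the circuit to track.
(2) In the final state, YZ has expectation 0.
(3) The final state's coefficient on |10> equals -sqrt(2)*I/2.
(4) In the final state, YY has expectation -1.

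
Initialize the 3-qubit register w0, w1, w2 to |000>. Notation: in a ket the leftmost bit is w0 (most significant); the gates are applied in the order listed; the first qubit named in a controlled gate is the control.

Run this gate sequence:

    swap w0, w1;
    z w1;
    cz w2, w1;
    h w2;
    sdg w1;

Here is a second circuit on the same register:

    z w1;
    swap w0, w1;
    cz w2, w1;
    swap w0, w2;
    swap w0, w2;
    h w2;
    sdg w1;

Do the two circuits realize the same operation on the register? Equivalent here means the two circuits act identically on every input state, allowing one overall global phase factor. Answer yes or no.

No, they are not equivalent — no single phase factor reconciles the two unitaries.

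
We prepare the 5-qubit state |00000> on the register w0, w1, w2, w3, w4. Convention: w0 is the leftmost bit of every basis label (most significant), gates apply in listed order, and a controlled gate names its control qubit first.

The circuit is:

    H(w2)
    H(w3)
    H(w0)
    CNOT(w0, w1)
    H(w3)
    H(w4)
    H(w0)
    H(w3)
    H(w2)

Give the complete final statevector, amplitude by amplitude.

After the circuit, the state carries amplitude 1/4 on |00000>, 1/4 on |00001>, 1/4 on |00010>, 1/4 on |00011>, 0 on |00100>, 0 on |00101>, 0 on |00110>, 0 on |00111>, 1/4 on |01000>, 1/4 on |01001>, 1/4 on |01010>, 1/4 on |01011>, 0 on |01100>, 0 on |01101>, 0 on |01110>, 0 on |01111>, 1/4 on |10000>, 1/4 on |10001>, 1/4 on |10010>, 1/4 on |10011>, 0 on |10100>, 0 on |10101>, 0 on |10110>, 0 on |10111>, -1/4 on |11000>, -1/4 on |11001>, -1/4 on |11010>, -1/4 on |11011>, 0 on |11100>, 0 on |11101>, 0 on |11110>, 0 on |11111>.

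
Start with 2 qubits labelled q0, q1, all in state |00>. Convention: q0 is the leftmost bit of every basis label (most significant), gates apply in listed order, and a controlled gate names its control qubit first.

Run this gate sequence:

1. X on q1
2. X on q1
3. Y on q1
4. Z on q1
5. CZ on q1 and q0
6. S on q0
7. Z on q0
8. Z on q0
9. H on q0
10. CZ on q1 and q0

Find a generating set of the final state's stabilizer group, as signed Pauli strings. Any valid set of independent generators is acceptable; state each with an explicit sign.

The stabilizer group can be generated by -XI, -IZ, among other valid generating sets. Key observation: gates 1-2 undo each other exactly, leaving only the rest of the circuit to track.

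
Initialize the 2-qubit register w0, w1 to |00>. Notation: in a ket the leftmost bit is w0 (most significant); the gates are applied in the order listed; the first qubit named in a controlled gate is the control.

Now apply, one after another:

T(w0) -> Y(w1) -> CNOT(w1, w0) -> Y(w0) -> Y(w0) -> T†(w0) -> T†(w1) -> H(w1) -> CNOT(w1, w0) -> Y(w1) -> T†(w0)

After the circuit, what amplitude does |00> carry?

The amplitude on |00> is sqrt(2)*I/2.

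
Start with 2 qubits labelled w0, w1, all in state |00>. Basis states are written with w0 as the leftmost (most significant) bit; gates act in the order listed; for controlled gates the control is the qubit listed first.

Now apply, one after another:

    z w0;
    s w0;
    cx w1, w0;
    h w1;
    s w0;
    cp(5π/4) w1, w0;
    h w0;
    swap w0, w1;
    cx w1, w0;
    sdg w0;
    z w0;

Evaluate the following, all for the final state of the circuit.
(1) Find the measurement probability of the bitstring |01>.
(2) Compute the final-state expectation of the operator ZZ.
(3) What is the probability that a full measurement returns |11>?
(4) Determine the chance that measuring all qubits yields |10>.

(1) A full measurement returns |01> with probability 1/4.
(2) The observable ZZ averages to 0.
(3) Outcome |11> occurs with probability 1/4.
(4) Outcome |10> occurs with probability 1/4.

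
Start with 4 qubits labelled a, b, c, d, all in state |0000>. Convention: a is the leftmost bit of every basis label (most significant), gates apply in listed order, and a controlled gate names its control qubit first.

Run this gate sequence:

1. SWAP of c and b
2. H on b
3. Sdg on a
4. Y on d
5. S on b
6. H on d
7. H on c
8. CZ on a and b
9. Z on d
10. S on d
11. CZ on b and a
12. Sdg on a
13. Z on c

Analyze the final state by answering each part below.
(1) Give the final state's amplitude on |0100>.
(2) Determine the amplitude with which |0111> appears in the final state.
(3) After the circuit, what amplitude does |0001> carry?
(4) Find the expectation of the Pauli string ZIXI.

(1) The final state's coefficient on |0100> equals -sqrt(2)/4.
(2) The final state's coefficient on |0111> equals sqrt(2)*I/4.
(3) The final state's coefficient on |0001> equals -sqrt(2)/4.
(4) The observable ZIXI averages to -1.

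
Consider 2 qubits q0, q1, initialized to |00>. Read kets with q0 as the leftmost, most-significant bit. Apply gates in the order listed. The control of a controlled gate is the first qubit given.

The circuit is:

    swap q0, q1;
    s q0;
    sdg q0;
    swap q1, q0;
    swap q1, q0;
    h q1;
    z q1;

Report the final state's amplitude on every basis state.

The final amplitudes are sqrt(2)/2 on |00>, -sqrt(2)/2 on |01>, 0 on |10>, 0 on |11>. Key observation: gates 2-3 undo each other exactly, leaving only the rest of the circuit to track.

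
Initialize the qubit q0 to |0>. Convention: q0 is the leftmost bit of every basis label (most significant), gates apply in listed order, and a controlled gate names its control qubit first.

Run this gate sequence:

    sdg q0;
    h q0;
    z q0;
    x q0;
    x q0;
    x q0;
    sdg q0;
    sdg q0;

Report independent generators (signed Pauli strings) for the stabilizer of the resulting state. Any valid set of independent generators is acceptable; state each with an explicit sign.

The stabilizer group can be generated by +X, among other valid generating sets.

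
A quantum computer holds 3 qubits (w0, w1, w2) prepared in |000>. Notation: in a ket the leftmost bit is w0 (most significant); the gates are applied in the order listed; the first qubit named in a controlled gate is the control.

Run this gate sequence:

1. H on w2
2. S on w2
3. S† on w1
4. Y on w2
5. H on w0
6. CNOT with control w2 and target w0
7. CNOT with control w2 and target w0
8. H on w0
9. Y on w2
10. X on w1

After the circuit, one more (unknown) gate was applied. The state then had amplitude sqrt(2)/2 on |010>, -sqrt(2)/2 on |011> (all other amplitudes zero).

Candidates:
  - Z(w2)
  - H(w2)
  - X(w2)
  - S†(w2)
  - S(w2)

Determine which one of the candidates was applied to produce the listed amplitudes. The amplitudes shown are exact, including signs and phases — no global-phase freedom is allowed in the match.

The unique candidate consistent with the amplitudes is S(w2). Key observation: steps 4-9 multiply out to the identity, so the circuit reduces to the remaining gates.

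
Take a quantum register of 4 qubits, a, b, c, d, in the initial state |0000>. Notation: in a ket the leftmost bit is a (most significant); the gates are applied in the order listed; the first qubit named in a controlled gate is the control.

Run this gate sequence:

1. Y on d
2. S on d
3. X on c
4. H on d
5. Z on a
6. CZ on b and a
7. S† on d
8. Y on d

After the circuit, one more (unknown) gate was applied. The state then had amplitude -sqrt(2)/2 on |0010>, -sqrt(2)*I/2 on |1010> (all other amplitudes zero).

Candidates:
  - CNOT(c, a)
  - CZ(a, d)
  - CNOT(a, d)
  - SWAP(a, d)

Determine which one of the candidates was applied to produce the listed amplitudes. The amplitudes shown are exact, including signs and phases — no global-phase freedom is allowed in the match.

The unique candidate consistent with the amplitudes is SWAP(a, d).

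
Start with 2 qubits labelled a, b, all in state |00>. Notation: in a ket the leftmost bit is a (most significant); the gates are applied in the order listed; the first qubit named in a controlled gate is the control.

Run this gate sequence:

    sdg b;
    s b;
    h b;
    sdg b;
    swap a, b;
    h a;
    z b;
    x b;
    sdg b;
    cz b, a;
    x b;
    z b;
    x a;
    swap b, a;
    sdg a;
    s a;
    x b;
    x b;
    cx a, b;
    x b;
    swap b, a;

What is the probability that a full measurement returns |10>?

The probability of measuring |10> is 1/2.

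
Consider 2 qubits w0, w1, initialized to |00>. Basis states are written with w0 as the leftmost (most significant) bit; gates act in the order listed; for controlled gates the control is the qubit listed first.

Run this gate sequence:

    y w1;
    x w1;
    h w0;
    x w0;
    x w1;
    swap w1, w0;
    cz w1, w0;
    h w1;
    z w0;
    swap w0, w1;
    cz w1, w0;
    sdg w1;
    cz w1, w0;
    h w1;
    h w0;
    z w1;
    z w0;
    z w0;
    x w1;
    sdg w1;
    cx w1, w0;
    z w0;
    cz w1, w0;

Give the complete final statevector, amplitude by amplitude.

The resulting statevector has amplitude -1/2 on |00>, -I/2 on |01>, -1/2 on |10>, I/2 on |11>.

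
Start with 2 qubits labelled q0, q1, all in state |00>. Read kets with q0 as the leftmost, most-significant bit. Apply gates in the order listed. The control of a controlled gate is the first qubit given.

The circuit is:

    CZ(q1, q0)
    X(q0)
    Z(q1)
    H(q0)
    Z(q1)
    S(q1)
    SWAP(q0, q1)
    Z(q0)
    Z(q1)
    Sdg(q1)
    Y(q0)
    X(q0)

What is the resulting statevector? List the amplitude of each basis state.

The final amplitudes are sqrt(2)*I/2 on |00>, sqrt(2)/2 on |01>, 0 on |10>, 0 on |11>.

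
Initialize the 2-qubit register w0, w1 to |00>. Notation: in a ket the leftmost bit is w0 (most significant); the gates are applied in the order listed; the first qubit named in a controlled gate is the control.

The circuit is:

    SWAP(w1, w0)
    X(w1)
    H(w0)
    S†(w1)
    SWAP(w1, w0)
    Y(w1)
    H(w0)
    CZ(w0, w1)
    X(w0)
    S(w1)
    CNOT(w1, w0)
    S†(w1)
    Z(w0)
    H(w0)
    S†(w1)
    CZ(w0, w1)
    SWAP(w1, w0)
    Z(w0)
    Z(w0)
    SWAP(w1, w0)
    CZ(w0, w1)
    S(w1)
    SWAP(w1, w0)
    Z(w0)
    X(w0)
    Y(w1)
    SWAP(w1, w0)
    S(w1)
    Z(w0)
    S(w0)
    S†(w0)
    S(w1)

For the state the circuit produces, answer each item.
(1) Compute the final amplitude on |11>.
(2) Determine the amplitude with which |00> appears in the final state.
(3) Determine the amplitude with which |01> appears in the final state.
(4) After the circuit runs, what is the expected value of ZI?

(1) The final state's coefficient on |11> equals sqrt(2)*I/2. Key observation: steps 15-22 multiply out to the identity, so the circuit reduces to the remaining gates.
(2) The final state's coefficient on |00> equals sqrt(2)*I/2.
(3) |01> carries amplitude 0 in the final state.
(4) The expectation value of ZI is 0.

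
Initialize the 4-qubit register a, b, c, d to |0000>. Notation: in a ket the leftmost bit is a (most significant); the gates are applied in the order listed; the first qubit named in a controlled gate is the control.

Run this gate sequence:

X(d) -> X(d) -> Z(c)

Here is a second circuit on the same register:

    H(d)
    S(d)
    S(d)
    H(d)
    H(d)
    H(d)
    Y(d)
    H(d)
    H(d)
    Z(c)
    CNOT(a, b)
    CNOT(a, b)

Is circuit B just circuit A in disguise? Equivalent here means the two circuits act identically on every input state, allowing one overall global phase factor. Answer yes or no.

No, they are not equivalent — no single phase factor reconciles the two unitaries.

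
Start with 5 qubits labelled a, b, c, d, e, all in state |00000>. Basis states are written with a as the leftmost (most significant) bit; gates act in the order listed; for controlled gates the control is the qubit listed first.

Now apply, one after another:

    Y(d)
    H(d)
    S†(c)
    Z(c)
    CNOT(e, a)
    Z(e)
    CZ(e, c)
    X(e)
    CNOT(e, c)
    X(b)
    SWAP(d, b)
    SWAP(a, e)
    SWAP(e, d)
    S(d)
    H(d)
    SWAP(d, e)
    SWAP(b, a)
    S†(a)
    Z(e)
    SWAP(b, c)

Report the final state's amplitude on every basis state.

After the circuit, the state carries amplitude I/2 on |01110>, -I/2 on |01111>, -1/2 on |11110>, 1/2 on |11111>, and 0 on every other basis state.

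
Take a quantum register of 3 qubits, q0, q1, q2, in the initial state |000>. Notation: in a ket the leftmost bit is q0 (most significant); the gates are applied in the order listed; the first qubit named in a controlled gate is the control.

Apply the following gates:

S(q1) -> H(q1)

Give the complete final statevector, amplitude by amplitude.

After the circuit, the state carries amplitude sqrt(2)/2 on |000>, sqrt(2)/2 on |010>, and 0 on every other basis state.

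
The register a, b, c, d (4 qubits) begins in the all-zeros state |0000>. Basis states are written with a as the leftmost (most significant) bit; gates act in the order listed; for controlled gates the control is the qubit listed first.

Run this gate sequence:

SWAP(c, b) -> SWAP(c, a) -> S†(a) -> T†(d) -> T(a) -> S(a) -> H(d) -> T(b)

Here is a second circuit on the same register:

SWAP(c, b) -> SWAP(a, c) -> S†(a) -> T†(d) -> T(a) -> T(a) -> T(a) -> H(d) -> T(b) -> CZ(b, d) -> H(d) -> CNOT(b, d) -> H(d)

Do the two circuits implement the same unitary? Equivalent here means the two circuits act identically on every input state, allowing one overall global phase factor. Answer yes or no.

Yes, they are equivalent — the unitaries differ by at most a global phase.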